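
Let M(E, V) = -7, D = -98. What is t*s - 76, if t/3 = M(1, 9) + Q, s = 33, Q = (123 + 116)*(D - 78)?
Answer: -4165105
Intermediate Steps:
Q = -42064 (Q = (123 + 116)*(-98 - 78) = 239*(-176) = -42064)
t = -126213 (t = 3*(-7 - 42064) = 3*(-42071) = -126213)
t*s - 76 = -126213*33 - 76 = -4165029 - 76 = -4165105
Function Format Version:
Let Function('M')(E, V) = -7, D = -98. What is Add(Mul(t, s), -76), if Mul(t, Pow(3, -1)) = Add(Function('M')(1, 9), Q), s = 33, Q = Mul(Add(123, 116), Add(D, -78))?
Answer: -4165105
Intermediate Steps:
Q = -42064 (Q = Mul(Add(123, 116), Add(-98, -78)) = Mul(239, -176) = -42064)
t = -126213 (t = Mul(3, Add(-7, -42064)) = Mul(3, -42071) = -126213)
Add(Mul(t, s), -76) = Add(Mul(-126213, 33), -76) = Add(-4165029, -76) = -4165105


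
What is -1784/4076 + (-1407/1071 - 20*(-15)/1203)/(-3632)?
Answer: -33105821699/75689314608 ≈ -0.43739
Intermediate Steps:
-1784/4076 + (-1407/1071 - 20*(-15)/1203)/(-3632) = -1784*1/4076 + (-1407*1/1071 + 300*(1/1203))*(-1/3632) = -446/1019 + (-67/51 + 100/401)*(-1/3632) = -446/1019 - 21767/20451*(-1/3632) = -446/1019 + 21767/74278032 = -33105821699/75689314608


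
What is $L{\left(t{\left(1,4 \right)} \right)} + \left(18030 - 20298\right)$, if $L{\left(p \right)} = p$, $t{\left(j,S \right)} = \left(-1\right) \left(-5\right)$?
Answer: $-2263$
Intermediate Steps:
$t{\left(j,S \right)} = 5$
$L{\left(t{\left(1,4 \right)} \right)} + \left(18030 - 20298\right) = 5 + \left(18030 - 20298\right) = 5 - 2268 = -2263$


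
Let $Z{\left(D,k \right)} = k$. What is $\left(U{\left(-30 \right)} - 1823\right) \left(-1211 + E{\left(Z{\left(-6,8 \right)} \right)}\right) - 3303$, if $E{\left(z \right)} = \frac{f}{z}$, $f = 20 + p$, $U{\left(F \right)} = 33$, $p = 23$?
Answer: $\frac{8619063}{4} \approx 2.1548 \cdot 10^{6}$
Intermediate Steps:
$f = 43$ ($f = 20 + 23 = 43$)
$E{\left(z \right)} = \frac{43}{z}$
$\left(U{\left(-30 \right)} - 1823\right) \left(-1211 + E{\left(Z{\left(-6,8 \right)} \right)}\right) - 3303 = \left(33 - 1823\right) \left(-1211 + \frac{43}{8}\right) - 3303 = - 1790 \left(-1211 + 43 \cdot \frac{1}{8}\right) - 3303 = - 1790 \left(-1211 + \frac{43}{8}\right) - 3303 = \left(-1790\right) \left(- \frac{9645}{8}\right) - 3303 = \frac{8632275}{4} - 3303 = \frac{8619063}{4}$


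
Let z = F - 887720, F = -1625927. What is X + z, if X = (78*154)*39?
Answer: -2045179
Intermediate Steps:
X = 468468 (X = 12012*39 = 468468)
z = -2513647 (z = -1625927 - 887720 = -2513647)
X + z = 468468 - 2513647 = -2045179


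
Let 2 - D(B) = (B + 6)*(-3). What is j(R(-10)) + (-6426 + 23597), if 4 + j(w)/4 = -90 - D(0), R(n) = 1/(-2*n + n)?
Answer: 16715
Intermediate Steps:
D(B) = 20 + 3*B (D(B) = 2 - (B + 6)*(-3) = 2 - (6 + B)*(-3) = 2 - (-18 - 3*B) = 2 + (18 + 3*B) = 20 + 3*B)
R(n) = -1/n (R(n) = 1/(-n) = -1/n)
j(w) = -456 (j(w) = -16 + 4*(-90 - (20 + 3*0)) = -16 + 4*(-90 - (20 + 0)) = -16 + 4*(-90 - 1*20) = -16 + 4*(-90 - 20) = -16 + 4*(-110) = -16 - 440 = -456)
j(R(-10)) + (-6426 + 23597) = -456 + (-6426 + 23597) = -456 + 17171 = 16715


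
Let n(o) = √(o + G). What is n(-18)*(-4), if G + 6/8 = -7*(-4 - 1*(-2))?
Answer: -2*I*√19 ≈ -8.7178*I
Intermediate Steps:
G = 53/4 (G = -¾ - 7*(-4 - 1*(-2)) = -¾ - 7*(-4 + 2) = -¾ - 7*(-2) = -¾ + 14 = 53/4 ≈ 13.250)
n(o) = √(53/4 + o) (n(o) = √(o + 53/4) = √(53/4 + o))
n(-18)*(-4) = (√(53 + 4*(-18))/2)*(-4) = (√(53 - 72)/2)*(-4) = (√(-19)/2)*(-4) = ((I*√19)/2)*(-4) = (I*√19/2)*(-4) = -2*I*√19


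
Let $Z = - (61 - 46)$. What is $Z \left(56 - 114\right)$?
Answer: $870$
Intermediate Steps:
$Z = -15$ ($Z = - (61 - 46) = \left(-1\right) 15 = -15$)
$Z \left(56 - 114\right) = - 15 \left(56 - 114\right) = \left(-15\right) \left(-58\right) = 870$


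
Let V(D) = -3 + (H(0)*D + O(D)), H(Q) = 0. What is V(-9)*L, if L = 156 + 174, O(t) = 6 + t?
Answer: -1980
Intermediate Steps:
L = 330
V(D) = 3 + D (V(D) = -3 + (0*D + (6 + D)) = -3 + (0 + (6 + D)) = -3 + (6 + D) = 3 + D)
V(-9)*L = (3 - 9)*330 = -6*330 = -1980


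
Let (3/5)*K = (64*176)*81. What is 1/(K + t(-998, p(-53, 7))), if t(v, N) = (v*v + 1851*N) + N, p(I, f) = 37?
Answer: 1/2585168 ≈ 3.8682e-7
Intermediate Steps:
t(v, N) = v² + 1852*N (t(v, N) = (v² + 1851*N) + N = v² + 1852*N)
K = 1520640 (K = 5*((64*176)*81)/3 = 5*(11264*81)/3 = (5/3)*912384 = 1520640)
1/(K + t(-998, p(-53, 7))) = 1/(1520640 + ((-998)² + 1852*37)) = 1/(1520640 + (996004 + 68524)) = 1/(1520640 + 1064528) = 1/2585168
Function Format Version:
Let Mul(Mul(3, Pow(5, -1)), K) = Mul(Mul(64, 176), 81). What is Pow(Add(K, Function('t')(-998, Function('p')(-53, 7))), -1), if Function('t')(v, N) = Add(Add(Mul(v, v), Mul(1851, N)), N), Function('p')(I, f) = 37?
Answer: Rational(1, 2585168) ≈ 3.8682e-7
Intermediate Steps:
Function('t')(v, N) = Add(Pow(v, 2), Mul(1852, N)) (Function('t')(v, N) = Add(Add(Pow(v, 2), Mul(1851, N)), N) = Add(Pow(v, 2), Mul(1852, N)))
K = 1520640 (K = Mul(Rational(5, 3), Mul(Mul(64, 176), 81)) = Mul(Rational(5, 3), Mul(11264, 81)) = Mul(Rational(5, 3), 912384) = 1520640)
Pow(Add(K, Function('t')(-998, Function('p')(-53, 7))), -1) = Pow(Add(1520640, Add(Pow(-998, 2), Mul(1852, 37))), -1) = Pow(Add(1520640, Add(996004, 68524)), -1) = Pow(Add(1520640, 1064528), -1) = Pow(2585168, -1) = Rational(1, 2585168)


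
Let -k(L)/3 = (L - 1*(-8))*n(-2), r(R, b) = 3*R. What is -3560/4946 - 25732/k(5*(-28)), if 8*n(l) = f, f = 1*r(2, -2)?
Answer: -64163896/734481 ≈ -87.359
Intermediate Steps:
f = 6 (f = 1*(3*2) = 1*6 = 6)
n(l) = ¾ (n(l) = (⅛)*6 = ¾)
k(L) = -18 - 9*L/4 (k(L) = -3*(L - 1*(-8))*3/4 = -3*(L + 8)*3/4 = -3*(8 + L)*3/4 = -3*(6 + 3*L/4) = -18 - 9*L/4)
-3560/4946 - 25732/k(5*(-28)) = -3560/4946 - 25732/(-18 - 45*(-28)/4) = -3560*1/4946 - 25732/(-18 - 9/4*(-140)) = -1780/2473 - 25732/(-18 + 315) = -1780/2473 - 25732/297 = -64163896/734481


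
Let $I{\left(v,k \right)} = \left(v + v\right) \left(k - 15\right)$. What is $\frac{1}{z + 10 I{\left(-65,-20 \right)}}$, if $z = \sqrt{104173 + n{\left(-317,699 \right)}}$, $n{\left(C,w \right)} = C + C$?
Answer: $\frac{45500}{2070146461} - \frac{\sqrt{103539}}{2070146461} \approx 2.1824 \cdot 10^{-5}$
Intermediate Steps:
$I{\left(v,k \right)} = 2 v \left(-15 + k\right)$
$n{\left(C,w \right)} = 2 C$
$z = \sqrt{103539}$ ($z = \sqrt{104173 + 2 \left(-317\right)} = \sqrt{104173 - 634} = \sqrt{103539} \approx 321.77$)
$\frac{1}{z + 10 I{\left(-65,-20 \right)}} = \frac{1}{\sqrt{103539} + 10 \cdot 2 \left(-65\right) \left(-15 - 20\right)} = \frac{1}{\sqrt{103539} + 10 \cdot 2 \left(-65\right) \left(-35\right)} = \frac{1}{\sqrt{103539} + 10 \cdot 4550} = \frac{1}{\sqrt{103539} + 45500} = \frac{1}{45500 + \sqrt{103539}}$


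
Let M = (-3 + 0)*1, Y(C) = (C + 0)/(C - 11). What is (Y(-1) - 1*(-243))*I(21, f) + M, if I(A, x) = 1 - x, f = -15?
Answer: 11659/3 ≈ 3886.3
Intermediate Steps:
Y(C) = C/(-11 + C)
M = -3 (M = -3*1 = -3)
(Y(-1) - 1*(-243))*I(21, f) + M = (-1/(-11 - 1) - 1*(-243))*(1 - 1*(-15)) - 3 = (-1/(-12) + 243)*(1 + 15) - 3 = (-1*(-1/12) + 243)*16 - 3 = (1/12 + 243)*16 - 3 = (2917/12)*16 - 3 = 11668/3 - 3 = 11659/3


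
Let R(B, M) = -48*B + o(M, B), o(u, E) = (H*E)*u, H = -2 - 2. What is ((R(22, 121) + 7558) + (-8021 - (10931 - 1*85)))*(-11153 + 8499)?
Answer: 61076502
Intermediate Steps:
H = -4
o(u, E) = -4*E*u (o(u, E) = (-4*E)*u = -4*E*u)
R(B, M) = -48*B - 4*B*M
((R(22, 121) + 7558) + (-8021 - (10931 - 1*85)))*(-11153 + 8499) = ((4*22*(-12 - 1*121) + 7558) + (-8021 - (10931 - 1*85)))*(-11153 + 8499) = ((4*22*(-12 - 121) + 7558) + (-8021 - (10931 - 85)))*(-2654) = ((4*22*(-133) + 7558) + (-8021 - 1*10846))*(-2654) = ((-11704 + 7558) + (-8021 - 10846))*(-2654) = (-4146 - 18867)*(-2654) = -23013*(-2654) = 61076502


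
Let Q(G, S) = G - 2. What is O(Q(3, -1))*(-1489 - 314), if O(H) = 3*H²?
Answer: -5409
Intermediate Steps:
Q(G, S) = -2 + G
O(Q(3, -1))*(-1489 - 314) = (3*(-2 + 3)²)*(-1489 - 314) = (3*1²)*(-1803) = (3*1)*(-1803) = 3*(-1803) = -5409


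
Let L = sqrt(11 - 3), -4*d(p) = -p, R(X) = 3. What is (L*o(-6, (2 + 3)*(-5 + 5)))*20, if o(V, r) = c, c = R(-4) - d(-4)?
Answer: 160*sqrt(2) ≈ 226.27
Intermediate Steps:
d(p) = p/4 (d(p) = -(-1)*p/4 = p/4)
L = 2*sqrt(2) (L = sqrt(8) = 2*sqrt(2) ≈ 2.8284)
c = 4 (c = 3 - (-4)/4 = 3 - 1*(-1) = 3 + 1 = 4)
o(V, r) = 4
(L*o(-6, (2 + 3)*(-5 + 5)))*20 = ((2*sqrt(2))*4)*20 = (8*sqrt(2))*20 = 160*sqrt(2)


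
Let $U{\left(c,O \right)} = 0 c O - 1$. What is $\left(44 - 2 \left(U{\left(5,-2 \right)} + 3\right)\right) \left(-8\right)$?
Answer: $-320$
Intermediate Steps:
$U{\left(c,O \right)} = -1$ ($U{\left(c,O \right)} = 0 O - 1 = 0 - 1 = -1$)
$\left(44 - 2 \left(U{\left(5,-2 \right)} + 3\right)\right) \left(-8\right) = \left(44 - 2 \left(-1 + 3\right)\right) \left(-8\right) = \left(44 - 4\right) \left(-8\right) = 40 \left(-8\right) = -320$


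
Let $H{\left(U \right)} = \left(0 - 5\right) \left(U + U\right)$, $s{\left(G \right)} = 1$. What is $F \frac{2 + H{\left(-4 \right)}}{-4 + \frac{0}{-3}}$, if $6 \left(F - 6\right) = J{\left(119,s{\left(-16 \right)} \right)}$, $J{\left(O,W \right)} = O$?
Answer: $- \frac{1085}{4} \approx -271.25$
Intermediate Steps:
$H{\left(U \right)} = - 10 U$ ($H{\left(U \right)} = - 5 \cdot 2 U = - 10 U$)
$F = \frac{155}{6}$ ($F = 6 + \frac{1}{6} \cdot 119 = 6 + \frac{119}{6} = \frac{155}{6} \approx 25.833$)
$F \frac{2 + H{\left(-4 \right)}}{-4 + \frac{0}{-3}} = \frac{155 \frac{2 - -40}{-4 + \frac{0}{-3}}}{6} = \frac{155 \frac{2 + 40}{-4 + 0 \left(- \frac{1}{3}\right)}}{6} = \frac{155 \frac{42}{-4 + 0}}{6} = \frac{155 \frac{42}{-4}}{6} = \frac{155 \cdot 42 \left(- \frac{1}{4}\right)}{6} = \frac{155}{6} \left(- \frac{21}{2}\right) = - \frac{1085}{4}$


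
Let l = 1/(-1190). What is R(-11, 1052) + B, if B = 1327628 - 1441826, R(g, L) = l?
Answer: -135895621/1190 ≈ -1.1420e+5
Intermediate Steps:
l = -1/1190 ≈ -0.00084034
R(g, L) = -1/1190
B = -114198
R(-11, 1052) + B = -1/1190 - 114198 = -135895621/1190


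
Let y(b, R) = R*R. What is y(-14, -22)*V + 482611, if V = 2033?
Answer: 1466583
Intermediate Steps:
y(b, R) = R²
y(-14, -22)*V + 482611 = (-22)²*2033 + 482611 = 484*2033 + 482611 = 983972 + 482611 = 1466583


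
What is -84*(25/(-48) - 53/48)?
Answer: 273/2 ≈ 136.50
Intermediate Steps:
-84*(25/(-48) - 53/48) = -84*(25*(-1/48) - 53*1/48) = -84*(-25/48 - 53/48) = -84*(-13/8) = 273/2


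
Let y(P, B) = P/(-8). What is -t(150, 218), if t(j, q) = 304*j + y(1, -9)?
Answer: -364799/8 ≈ -45600.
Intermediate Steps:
y(P, B) = -P/8 (y(P, B) = P*(-⅛) = -P/8)
t(j, q) = -⅛ + 304*j (t(j, q) = 304*j - ⅛*1 = 304*j - ⅛ = -⅛ + 304*j)
-t(150, 218) = -(-⅛ + 304*150) = -(-⅛ + 45600) = -1*364799/8 = -364799/8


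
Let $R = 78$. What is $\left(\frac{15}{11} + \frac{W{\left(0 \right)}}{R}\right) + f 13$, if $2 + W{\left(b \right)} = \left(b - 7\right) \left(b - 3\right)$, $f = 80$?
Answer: $\frac{893699}{858} \approx 1041.6$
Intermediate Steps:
$W{\left(b \right)} = -2 + \left(-7 + b\right) \left(-3 + b\right)$ ($W{\left(b \right)} = -2 + \left(b - 7\right) \left(b - 3\right) = -2 + \left(-7 + b\right) \left(-3 + b\right)$)
$\left(\frac{15}{11} + \frac{W{\left(0 \right)}}{R}\right) + f 13 = \left(\frac{15}{11} + \frac{19 + 0^{2} - 0}{78}\right) + 80 \cdot 13 = \left(15 \cdot \frac{1}{11} + \left(19 + 0 + 0\right) \frac{1}{78}\right) + 1040 = \left(\frac{15}{11} + 19 \cdot \frac{1}{78}\right) + 1040 = \left(\frac{15}{11} + \frac{19}{78}\right) + 1040 = \frac{1379}{858} + 1040 = \frac{893699}{858}$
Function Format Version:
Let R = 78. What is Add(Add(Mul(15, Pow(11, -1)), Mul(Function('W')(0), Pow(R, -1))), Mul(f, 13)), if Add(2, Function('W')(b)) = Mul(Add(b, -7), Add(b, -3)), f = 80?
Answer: Rational(893699, 858) ≈ 1041.6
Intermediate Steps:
Function('W')(b) = Add(-2, Mul(Add(-7, b), Add(-3, b))) (Function('W')(b) = Add(-2, Mul(Add(b, -7), Add(b, -3))) = Add(-2, Mul(Add(-7, b), Add(-3, b))))
Add(Add(Mul(15, Pow(11, -1)), Mul(Function('W')(0), Pow(R, -1))), Mul(f, 13)) = Add(Add(Mul(15, Pow(11, -1)), Mul(Add(19, Pow(0, 2), Mul(-10, 0)), Pow(78, -1))), Mul(80, 13)) = Add(Add(Mul(15, Rational(1, 11)), Mul(Add(19, 0, 0), Rational(1, 78))), 1040) = Add(Add(Rational(15, 11), Mul(19, Rational(1, 78))), 1040) = Add(Add(Rational(15, 11), Rational(19, 78)), 1040) = Add(Rational(1379, 858), 1040) = Rational(893699, 858)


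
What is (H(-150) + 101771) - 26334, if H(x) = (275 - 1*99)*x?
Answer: 49037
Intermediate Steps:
H(x) = 176*x (H(x) = (275 - 99)*x = 176*x)
(H(-150) + 101771) - 26334 = (176*(-150) + 101771) - 26334 = (-26400 + 101771) - 26334 = 75371 - 26334 = 49037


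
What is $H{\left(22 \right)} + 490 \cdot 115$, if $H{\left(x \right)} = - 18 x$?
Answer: $55954$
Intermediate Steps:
$H{\left(22 \right)} + 490 \cdot 115 = \left(-18\right) 22 + 490 \cdot 115 = -396 + 56350 = 55954$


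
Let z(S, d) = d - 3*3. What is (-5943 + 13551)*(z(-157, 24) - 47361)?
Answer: -360208368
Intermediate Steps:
z(S, d) = -9 + d (z(S, d) = d - 9 = -9 + d)
(-5943 + 13551)*(z(-157, 24) - 47361) = (-5943 + 13551)*((-9 + 24) - 47361) = 7608*(15 - 47361) = 7608*(-47346) = -360208368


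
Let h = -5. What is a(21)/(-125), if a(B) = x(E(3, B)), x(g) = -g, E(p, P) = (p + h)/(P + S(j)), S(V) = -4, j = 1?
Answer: -2/2125 ≈ -0.00094118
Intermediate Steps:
E(p, P) = (-5 + p)/(-4 + P) (E(p, P) = (p - 5)/(P - 4) = (-5 + p)/(-4 + P))
a(B) = 2/(-4 + B) (a(B) = -(-5 + 3)/(-4 + B) = -(-2)/(-4 + B) = 2/(-4 + B))
a(21)/(-125) = (2/(-4 + 21))/(-125) = (2/17)*(-1/125) = -2/2125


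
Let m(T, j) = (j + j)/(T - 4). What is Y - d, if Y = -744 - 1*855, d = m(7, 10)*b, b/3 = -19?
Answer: -1219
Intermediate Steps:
b = -57 (b = 3*(-19) = -57)
m(T, j) = 2*j/(-4 + T) (m(T, j) = (2*j)/(-4 + T) = 2*j/(-4 + T))
d = -380 (d = (2*10/(-4 + 7))*(-57) = (2*10/3)*(-57) = (2*10*(⅓))*(-57) = (20/3)*(-57) = -380)
Y = -1599 (Y = -744 - 855 = -1599)
Y - d = -1599 - 1*(-380) = -1599 + 380 = -1219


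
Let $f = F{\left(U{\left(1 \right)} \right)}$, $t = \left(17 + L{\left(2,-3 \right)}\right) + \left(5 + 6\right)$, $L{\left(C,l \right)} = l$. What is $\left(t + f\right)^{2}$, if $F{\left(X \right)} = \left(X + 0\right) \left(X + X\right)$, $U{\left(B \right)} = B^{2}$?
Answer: $729$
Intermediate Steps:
$t = 25$ ($t = \left(17 - 3\right) + \left(5 + 6\right) = 14 + 11 = 25$)
$F{\left(X \right)} = 2 X^{2}$ ($F{\left(X \right)} = X 2 X = 2 X^{2}$)
$f = 2$ ($f = 2 \left(1^{2}\right)^{2} = 2 \cdot 1^{2} = 2 \cdot 1 = 2$)
$\left(t + f\right)^{2} = \left(25 + 2\right)^{2} = 27^{2} = 729$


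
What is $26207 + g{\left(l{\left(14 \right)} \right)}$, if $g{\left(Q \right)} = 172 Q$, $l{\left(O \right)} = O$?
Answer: $28615$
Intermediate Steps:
$26207 + g{\left(l{\left(14 \right)} \right)} = 26207 + 172 \cdot 14 = 26207 + 2408 = 28615$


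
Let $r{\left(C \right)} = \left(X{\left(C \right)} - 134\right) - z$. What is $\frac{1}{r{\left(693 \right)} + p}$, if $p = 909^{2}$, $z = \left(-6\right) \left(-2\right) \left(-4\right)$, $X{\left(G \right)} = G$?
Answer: $\frac{1}{826888} \approx 1.2094 \cdot 10^{-6}$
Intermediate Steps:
$z = -48$ ($z = 12 \left(-4\right) = -48$)
$p = 826281$
$r{\left(C \right)} = -86 + C$ ($r{\left(C \right)} = \left(C - 134\right) - -48 = \left(C - 134\right) + 48 = \left(-134 + C\right) + 48 = -86 + C$)
$\frac{1}{r{\left(693 \right)} + p} = \frac{1}{\left(-86 + 693\right) + 826281} = \frac{1}{607 + 826281} = \frac{1}{826888}$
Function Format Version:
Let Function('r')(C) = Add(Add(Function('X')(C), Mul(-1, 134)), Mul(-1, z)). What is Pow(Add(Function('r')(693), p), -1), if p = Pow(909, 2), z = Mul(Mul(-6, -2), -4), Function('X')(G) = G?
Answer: Rational(1, 826888) ≈ 1.2094e-6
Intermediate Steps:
z = -48 (z = Mul(12, -4) = -48)
p = 826281
Function('r')(C) = Add(-86, C) (Function('r')(C) = Add(Add(C, Mul(-1, 134)), Mul(-1, -48)) = Add(Add(C, -134), 48) = Add(Add(-134, C), 48) = Add(-86, C))
Pow(Add(Function('r')(693), p), -1) = Pow(Add(Add(-86, 693), 826281), -1) = Pow(Add(607, 826281), -1) = Pow(826888, -1) = Rational(1, 826888)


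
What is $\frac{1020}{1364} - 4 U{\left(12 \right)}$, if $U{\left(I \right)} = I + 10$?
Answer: $- \frac{29753}{341} \approx -87.252$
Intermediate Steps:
$U{\left(I \right)} = 10 + I$
$\frac{1020}{1364} - 4 U{\left(12 \right)} = \frac{1020}{1364} - 4 \left(10 + 12\right) = 1020 \cdot \frac{1}{1364} - 88 = \frac{255}{341} - 88 = - \frac{29753}{341}$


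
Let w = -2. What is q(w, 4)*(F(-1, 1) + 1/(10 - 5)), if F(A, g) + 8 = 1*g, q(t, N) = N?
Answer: -136/5 ≈ -27.200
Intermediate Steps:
F(A, g) = -8 + g (F(A, g) = -8 + 1*g = -8 + g)
q(w, 4)*(F(-1, 1) + 1/(10 - 5)) = 4*((-8 + 1) + 1/(10 - 5)) = 4*(-7 + 1/5) = 4*(-7 + ⅕) = 4*(-34/5) = -136/5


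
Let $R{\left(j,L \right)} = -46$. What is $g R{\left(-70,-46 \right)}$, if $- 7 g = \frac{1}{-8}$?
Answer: $- \frac{23}{28} \approx -0.82143$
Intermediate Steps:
$g = \frac{1}{56}$ ($g = - \frac{1}{7 \left(-8\right)} = \left(- \frac{1}{7}\right) \left(- \frac{1}{8}\right) = \frac{1}{56} \approx 0.017857$)
$g R{\left(-70,-46 \right)} = \frac{1}{56} \left(-46\right) = - \frac{23}{28}$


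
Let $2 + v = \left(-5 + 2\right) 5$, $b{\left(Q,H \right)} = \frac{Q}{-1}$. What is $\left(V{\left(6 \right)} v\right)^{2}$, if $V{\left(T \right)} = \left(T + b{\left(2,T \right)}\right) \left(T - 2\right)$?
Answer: $73984$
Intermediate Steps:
$b{\left(Q,H \right)} = - Q$ ($b{\left(Q,H \right)} = Q \left(-1\right) = - Q$)
$v = -17$ ($v = -2 + \left(-5 + 2\right) 5 = -2 - 15 = -17$)
$V{\left(T \right)} = \left(-2 + T\right)^{2}$ ($V{\left(T \right)} = \left(T - 2\right) \left(T - 2\right) = \left(T - 2\right) \left(-2 + T\right) = \left(-2 + T\right) \left(-2 + T\right) = \left(-2 + T\right)^{2}$)
$\left(V{\left(6 \right)} v\right)^{2} = \left(\left(4 + 6^{2} - 24\right) \left(-17\right)\right)^{2} = \left(\left(4 + 36 - 24\right) \left(-17\right)\right)^{2} = \left(16 \left(-17\right)\right)^{2} = \left(-272\right)^{2} = 73984$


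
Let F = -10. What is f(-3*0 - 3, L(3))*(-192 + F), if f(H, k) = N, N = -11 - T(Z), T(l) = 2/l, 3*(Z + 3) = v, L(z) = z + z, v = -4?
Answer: 27674/13 ≈ 2128.8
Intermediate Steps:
L(z) = 2*z
Z = -13/3 (Z = -3 + (⅓)*(-4) = -3 - 4/3 = -13/3 ≈ -4.3333)
N = -137/13 (N = -11 - 2/(-13/3) = -11 - 2*(-3)/13 = -11 - 1*(-6/13) = -11 + 6/13 = -137/13 ≈ -10.538)
f(H, k) = -137/13
f(-3*0 - 3, L(3))*(-192 + F) = -137*(-192 - 10)/13 = -137/13*(-202) = 27674/13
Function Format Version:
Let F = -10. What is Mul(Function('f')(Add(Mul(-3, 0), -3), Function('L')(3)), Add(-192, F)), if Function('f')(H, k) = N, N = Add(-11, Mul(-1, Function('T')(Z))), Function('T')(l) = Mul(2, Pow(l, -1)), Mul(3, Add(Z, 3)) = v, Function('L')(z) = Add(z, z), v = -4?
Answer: Rational(27674, 13) ≈ 2128.8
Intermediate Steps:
Function('L')(z) = Mul(2, z)
Z = Rational(-13, 3) (Z = Add(-3, Mul(Rational(1, 3), -4)) = Add(-3, Rational(-4, 3)) = Rational(-13, 3) ≈ -4.3333)
N = Rational(-137, 13) (N = Add(-11, Mul(-1, Mul(2, Pow(Rational(-13, 3), -1)))) = Add(-11, Mul(-1, Mul(2, Rational(-3, 13)))) = Add(-11, Mul(-1, Rational(-6, 13))) = Add(-11, Rational(6, 13)) = Rational(-137, 13) ≈ -10.538)
Function('f')(H, k) = Rational(-137, 13)
Mul(Function('f')(Add(Mul(-3, 0), -3), Function('L')(3)), Add(-192, F)) = Mul(Rational(-137, 13), Add(-192, -10)) = Mul(Rational(-137, 13), -202) = Rational(27674, 13)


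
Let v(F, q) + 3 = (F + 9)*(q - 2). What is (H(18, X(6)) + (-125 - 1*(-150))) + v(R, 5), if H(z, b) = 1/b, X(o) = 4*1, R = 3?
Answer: 233/4 ≈ 58.250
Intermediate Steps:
X(o) = 4
v(F, q) = -3 + (-2 + q)*(9 + F) (v(F, q) = -3 + (F + 9)*(q - 2) = -3 + (9 + F)*(-2 + q) = -3 + (-2 + q)*(9 + F))
(H(18, X(6)) + (-125 - 1*(-150))) + v(R, 5) = (1/4 + (-125 - 1*(-150))) + (-21 - 2*3 + 9*5 + 3*5) = (¼ + (-125 + 150)) + (-21 - 6 + 45 + 15) = (¼ + 25) + 33 = 101/4 + 33 = 233/4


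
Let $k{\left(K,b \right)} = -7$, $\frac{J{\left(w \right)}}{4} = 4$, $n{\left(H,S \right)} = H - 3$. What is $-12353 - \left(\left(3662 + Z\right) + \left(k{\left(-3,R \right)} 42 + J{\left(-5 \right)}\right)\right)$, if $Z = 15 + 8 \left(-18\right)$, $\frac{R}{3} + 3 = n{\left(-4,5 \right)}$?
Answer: $-15608$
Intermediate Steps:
$n{\left(H,S \right)} = -3 + H$
$J{\left(w \right)} = 16$ ($J{\left(w \right)} = 4 \cdot 4 = 16$)
$R = -30$ ($R = -9 + 3 \left(-3 - 4\right) = -9 + 3 \left(-7\right) = -9 - 21 = -30$)
$Z = -129$ ($Z = 15 - 144 = -129$)
$-12353 - \left(\left(3662 + Z\right) + \left(k{\left(-3,R \right)} 42 + J{\left(-5 \right)}\right)\right) = -12353 - \left(\left(3662 - 129\right) + \left(\left(-7\right) 42 + 16\right)\right) = -12353 - \left(3533 + \left(-294 + 16\right)\right) = -12353 - \left(3533 - 278\right) = -12353 - 3255 = -15608$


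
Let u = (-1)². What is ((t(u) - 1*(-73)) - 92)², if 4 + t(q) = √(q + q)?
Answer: (23 - √2)² ≈ 465.95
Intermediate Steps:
u = 1
t(q) = -4 + √2*√q (t(q) = -4 + √(q + q) = -4 + √(2*q) = -4 + √2*√q)
((t(u) - 1*(-73)) - 92)² = (((-4 + √2*√1) - 1*(-73)) - 92)² = (((-4 + √2*1) + 73) - 92)² = (((-4 + √2) + 73) - 92)² = ((69 + √2) - 92)² = (-23 + √2)²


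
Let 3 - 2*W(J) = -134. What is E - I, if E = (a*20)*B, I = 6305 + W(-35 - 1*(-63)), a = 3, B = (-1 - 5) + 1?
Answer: -13347/2 ≈ -6673.5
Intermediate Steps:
B = -5 (B = -6 + 1 = -5)
W(J) = 137/2 (W(J) = 3/2 - 1/2*(-134) = 3/2 + 67 = 137/2)
I = 12747/2 (I = 6305 + 137/2 = 12747/2 ≈ 6373.5)
E = -300 (E = (3*20)*(-5) = 60*(-5) = -300)
E - I = -300 - 1*12747/2 = -300 - 12747/2 = -13347/2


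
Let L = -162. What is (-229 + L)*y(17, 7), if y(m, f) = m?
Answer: -6647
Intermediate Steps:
(-229 + L)*y(17, 7) = (-229 - 162)*17 = -391*17 = -6647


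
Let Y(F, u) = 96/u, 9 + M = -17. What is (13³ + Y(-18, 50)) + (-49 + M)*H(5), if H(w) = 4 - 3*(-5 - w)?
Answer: -8777/25 ≈ -351.08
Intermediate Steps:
M = -26 (M = -9 - 17 = -26)
H(w) = 19 + 3*w (H(w) = 4 + (15 + 3*w) = 19 + 3*w)
(13³ + Y(-18, 50)) + (-49 + M)*H(5) = (13³ + 96/50) + (-49 - 26)*(19 + 3*5) = (2197 + 96*(1/50)) - 75*(19 + 15) = (2197 + 48/25) - 75*34 = 54973/25 - 2550 = -8777/25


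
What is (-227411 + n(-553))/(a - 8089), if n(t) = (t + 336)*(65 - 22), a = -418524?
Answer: 21522/38783 ≈ 0.55493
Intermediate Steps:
n(t) = 14448 + 43*t (n(t) = (336 + t)*43 = 14448 + 43*t)
(-227411 + n(-553))/(a - 8089) = (-227411 + (14448 + 43*(-553)))/(-418524 - 8089) = (-227411 + (14448 - 23779))/(-426613) = (-227411 - 9331)*(-1/426613) = -236742*(-1/426613) = 21522/38783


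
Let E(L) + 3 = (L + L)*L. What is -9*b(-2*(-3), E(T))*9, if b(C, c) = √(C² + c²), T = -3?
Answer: -243*√29 ≈ -1308.6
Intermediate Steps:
E(L) = -3 + 2*L² (E(L) = -3 + (L + L)*L = -3 + (2*L)*L = -3 + 2*L²)
-9*b(-2*(-3), E(T))*9 = -9*√((-2*(-3))² + (-3 + 2*(-3)²)²)*9 = -9*√(6² + (-3 + 2*9)²)*9 = -9*√(36 + (-3 + 18)²)*9 = -9*√(36 + 15²)*9 = -9*√(36 + 225)*9 = -27*√29*9 = -243*√29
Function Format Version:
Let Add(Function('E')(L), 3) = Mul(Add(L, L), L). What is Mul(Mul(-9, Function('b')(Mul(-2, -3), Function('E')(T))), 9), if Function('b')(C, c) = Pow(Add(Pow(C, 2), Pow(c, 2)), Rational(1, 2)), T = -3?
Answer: Mul(-243, Pow(29, Rational(1, 2))) ≈ -1308.6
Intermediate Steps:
Function('E')(L) = Add(-3, Mul(2, Pow(L, 2))) (Function('E')(L) = Add(-3, Mul(Add(L, L), L)) = Add(-3, Mul(Mul(2, L), L)) = Add(-3, Mul(2, Pow(L, 2))))
Mul(Mul(-9, Function('b')(Mul(-2, -3), Function('E')(T))), 9) = Mul(Mul(-9, Pow(Add(Pow(Mul(-2, -3), 2), Pow(Add(-3, Mul(2, Pow(-3, 2))), 2)), Rational(1, 2))), 9) = Mul(Mul(-9, Pow(Add(Pow(6, 2), Pow(Add(-3, Mul(2, 9)), 2)), Rational(1, 2))), 9) = Mul(Mul(-9, Pow(Add(36, Pow(Add(-3, 18), 2)), Rational(1, 2))), 9) = Mul(Mul(-9, Pow(Add(36, Pow(15, 2)), Rational(1, 2))), 9) = Mul(Mul(-9, Pow(Add(36, 225), Rational(1, 2))), 9) = Mul(Mul(-9, Pow(261, Rational(1, 2))), 9) = Mul(Mul(-9, Mul(3, Pow(29, Rational(1, 2)))), 9) = Mul(Mul(-27, Pow(29, Rational(1, 2))), 9) = Mul(-243, Pow(29, Rational(1, 2)))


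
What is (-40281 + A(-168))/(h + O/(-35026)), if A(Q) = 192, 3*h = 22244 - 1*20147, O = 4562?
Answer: -702078657/12239306 ≈ -57.363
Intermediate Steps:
h = 699 (h = (22244 - 1*20147)/3 = (22244 - 20147)/3 = (⅓)*2097 = 699)
(-40281 + A(-168))/(h + O/(-35026)) = (-40281 + 192)/(699 + 4562/(-35026)) = -40089/(699 + 4562*(-1/35026)) = -40089/(699 - 2281/17513) = -40089/12239306/17513 = -40089*17513/12239306 = -702078657/12239306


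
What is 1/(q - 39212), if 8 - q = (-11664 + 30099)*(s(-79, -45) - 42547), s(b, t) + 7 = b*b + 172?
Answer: 1/666220131 ≈ 1.5010e-9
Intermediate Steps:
s(b, t) = 165 + b² (s(b, t) = -7 + (b*b + 172) = -7 + (b² + 172) = -7 + (172 + b²) = 165 + b²)
q = 666259343 (q = 8 - (-11664 + 30099)*((165 + (-79)²) - 42547) = 8 - 18435*((165 + 6241) - 42547) = 8 - 18435*(6406 - 42547) = 8 - 18435*(-36141) = 8 - 1*(-666259335) = 8 + 666259335 = 666259343)
1/(q - 39212) = 1/(666259343 - 39212) = 1/666220131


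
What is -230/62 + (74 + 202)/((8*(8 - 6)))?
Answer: 1679/124 ≈ 13.540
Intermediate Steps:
-230/62 + (74 + 202)/((8*(8 - 6))) = -230*1/62 + 276/((8*2)) = -115/31 + 276/16 = -115/31 + 276*(1/16) = -115/31 + 69/4 = 1679/124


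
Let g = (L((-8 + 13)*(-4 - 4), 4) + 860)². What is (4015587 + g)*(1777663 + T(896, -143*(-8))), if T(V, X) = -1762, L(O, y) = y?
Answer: 8456987961783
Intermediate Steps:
g = 746496 (g = (4 + 860)² = 864² = 746496)
(4015587 + g)*(1777663 + T(896, -143*(-8))) = (4015587 + 746496)*(1777663 - 1762) = 4762083*1775901 = 8456987961783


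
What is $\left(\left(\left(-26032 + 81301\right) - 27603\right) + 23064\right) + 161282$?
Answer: $212012$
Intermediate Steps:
$\left(\left(\left(-26032 + 81301\right) - 27603\right) + 23064\right) + 161282 = \left(\left(55269 - 27603\right) + 23064\right) + 161282 = \left(27666 + 23064\right) + 161282 = 50730 + 161282 = 212012$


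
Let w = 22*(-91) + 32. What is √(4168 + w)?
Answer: √2198 ≈ 46.883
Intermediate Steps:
w = -1970 (w = -2002 + 32 = -1970)
√(4168 + w) = √(4168 - 1970) = √2198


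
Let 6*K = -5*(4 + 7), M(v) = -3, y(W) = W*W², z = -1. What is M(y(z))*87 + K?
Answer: -1621/6 ≈ -270.17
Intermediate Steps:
y(W) = W³
K = -55/6 (K = (-5*(4 + 7))/6 = (-5*11)/6 = (⅙)*(-55) = -55/6 ≈ -9.1667)
M(y(z))*87 + K = -3*87 - 55/6 = -261 - 55/6 = -1621/6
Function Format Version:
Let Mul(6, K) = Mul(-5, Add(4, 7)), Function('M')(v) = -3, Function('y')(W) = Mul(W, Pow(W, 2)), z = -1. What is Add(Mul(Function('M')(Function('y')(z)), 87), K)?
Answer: Rational(-1621, 6) ≈ -270.17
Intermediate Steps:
Function('y')(W) = Pow(W, 3)
K = Rational(-55, 6) (K = Mul(Rational(1, 6), Mul(-5, Add(4, 7))) = Mul(Rational(1, 6), Mul(-5, 11)) = Mul(Rational(1, 6), -55) = Rational(-55, 6) ≈ -9.1667)
Add(Mul(Function('M')(Function('y')(z)), 87), K) = Add(Mul(-3, 87), Rational(-55, 6)) = Add(-261, Rational(-55, 6)) = Rational(-1621, 6)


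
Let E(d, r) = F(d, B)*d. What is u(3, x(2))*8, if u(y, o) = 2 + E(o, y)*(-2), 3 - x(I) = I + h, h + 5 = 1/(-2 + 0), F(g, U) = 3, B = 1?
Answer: -296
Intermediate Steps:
E(d, r) = 3*d
h = -11/2 (h = -5 + 1/(-2 + 0) = -5 + 1/(-2) = -5 - ½ = -11/2 ≈ -5.5000)
x(I) = 17/2 - I (x(I) = 3 - (I - 11/2) = 3 - (-11/2 + I) = 3 + (11/2 - I) = 17/2 - I)
u(y, o) = 2 - 6*o (u(y, o) = 2 + (3*o)*(-2) = 2 - 6*o)
u(3, x(2))*8 = (2 - 6*(17/2 - 1*2))*8 = (2 - 6*(17/2 - 2))*8 = (2 - 6*13/2)*8 = (2 - 39)*8 = -37*8 = -296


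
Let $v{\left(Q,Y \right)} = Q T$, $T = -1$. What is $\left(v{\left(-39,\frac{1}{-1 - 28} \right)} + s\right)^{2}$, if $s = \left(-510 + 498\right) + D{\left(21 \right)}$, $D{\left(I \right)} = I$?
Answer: $2304$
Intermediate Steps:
$v{\left(Q,Y \right)} = - Q$ ($v{\left(Q,Y \right)} = Q \left(-1\right) = - Q$)
$s = 9$ ($s = \left(-510 + 498\right) + 21 = -12 + 21 = 9$)
$\left(v{\left(-39,\frac{1}{-1 - 28} \right)} + s\right)^{2} = \left(\left(-1\right) \left(-39\right) + 9\right)^{2} = \left(39 + 9\right)^{2} = 48^{2} = 2304$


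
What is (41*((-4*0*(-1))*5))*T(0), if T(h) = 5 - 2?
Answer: 0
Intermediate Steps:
T(h) = 3
(41*((-4*0*(-1))*5))*T(0) = (41*((-4*0*(-1))*5))*3 = (41*((0*(-1))*5))*3 = (41*(0*5))*3 = (41*0)*3 = 0*3 = 0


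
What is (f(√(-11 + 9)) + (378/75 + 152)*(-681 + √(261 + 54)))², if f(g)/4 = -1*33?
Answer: 7170680977776/625 - 63057197736*√35/625 ≈ 1.0876e+10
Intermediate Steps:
f(g) = -132 (f(g) = 4*(-1*33) = 4*(-33) = -132)
(f(√(-11 + 9)) + (378/75 + 152)*(-681 + √(261 + 54)))² = (-132 + (378/75 + 152)*(-681 + √(261 + 54)))² = (-132 + (378*(1/75) + 152)*(-681 + √315))² = (-132 + (126/25 + 152)*(-681 + 3*√35))² = (-132 + 3926*(-681 + 3*√35)/25)² = (-132 + (-2673606/25 + 11778*√35/25))² = (-2676906/25 + 11778*√35/25)²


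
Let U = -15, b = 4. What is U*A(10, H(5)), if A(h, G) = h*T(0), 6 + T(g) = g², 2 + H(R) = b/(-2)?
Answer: 900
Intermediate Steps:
H(R) = -4 (H(R) = -2 + 4/(-2) = -2 + 4*(-½) = -2 - 2 = -4)
T(g) = -6 + g²
A(h, G) = -6*h (A(h, G) = h*(-6 + 0²) = h*(-6 + 0) = h*(-6) = -6*h)
U*A(10, H(5)) = -(-90)*10 = -15*(-60) = 900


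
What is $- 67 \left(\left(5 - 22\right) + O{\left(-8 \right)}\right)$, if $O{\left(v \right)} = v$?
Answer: $1675$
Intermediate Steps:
$- 67 \left(\left(5 - 22\right) + O{\left(-8 \right)}\right) = - 67 \left(\left(5 - 22\right) - 8\right) = - 67 \left(-17 - 8\right) = \left(-67\right) \left(-25\right) = 1675$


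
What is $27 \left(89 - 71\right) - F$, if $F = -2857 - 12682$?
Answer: $16025$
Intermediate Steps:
$F = -15539$ ($F = -2857 - 12682 = -15539$)
$27 \left(89 - 71\right) - F = 27 \left(89 - 71\right) - -15539 = 27 \cdot 18 + 15539 = 486 + 15539 = 16025$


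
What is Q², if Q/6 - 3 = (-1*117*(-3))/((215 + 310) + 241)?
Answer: 63154809/146689 ≈ 430.54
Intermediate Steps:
Q = 7947/383 (Q = 18 + 6*((-1*117*(-3))/((215 + 310) + 241)) = 18 + 6*((-117*(-3))/(525 + 241)) = 18 + 6*(351/766) = 18 + 1053/383 = 7947/383 ≈ 20.749)
Q² = (7947/383)² = 63154809/146689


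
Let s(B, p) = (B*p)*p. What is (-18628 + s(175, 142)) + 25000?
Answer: 3535072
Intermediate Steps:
s(B, p) = B*p**2
(-18628 + s(175, 142)) + 25000 = (-18628 + 175*142**2) + 25000 = (-18628 + 175*20164) + 25000 = (-18628 + 3528700) + 25000 = 3510072 + 25000 = 3535072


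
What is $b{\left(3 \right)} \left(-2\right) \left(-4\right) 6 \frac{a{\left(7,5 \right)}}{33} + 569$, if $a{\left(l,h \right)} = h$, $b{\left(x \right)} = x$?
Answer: $\frac{6499}{11} \approx 590.82$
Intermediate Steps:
$b{\left(3 \right)} \left(-2\right) \left(-4\right) 6 \frac{a{\left(7,5 \right)}}{33} + 569 = 3 \left(-2\right) \left(-4\right) 6 \cdot \frac{5}{33} + 569 = 3 \cdot 8 \cdot 6 \cdot 5 \cdot \frac{1}{33} + 569 = 3 \cdot 48 \cdot \frac{5}{33} + 569 = 144 \cdot \frac{5}{33} + 569 = \frac{240}{11} + 569 = \frac{6499}{11}$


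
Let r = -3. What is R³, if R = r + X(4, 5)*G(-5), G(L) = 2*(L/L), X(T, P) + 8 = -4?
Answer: -19683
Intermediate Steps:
X(T, P) = -12 (X(T, P) = -8 - 4 = -12)
G(L) = 2 (G(L) = 2*1 = 2)
R = -27 (R = -3 - 12*2 = -3 - 24 = -27)
R³ = (-27)³ = -19683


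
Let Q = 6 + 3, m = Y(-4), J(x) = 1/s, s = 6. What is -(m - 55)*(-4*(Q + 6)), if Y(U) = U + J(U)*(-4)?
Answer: -3580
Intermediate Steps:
J(x) = ⅙ (J(x) = 1/6 = ⅙)
Y(U) = -⅔ + U (Y(U) = U + (⅙)*(-4) = U - ⅔ = -⅔ + U)
m = -14/3 (m = -⅔ - 4 = -14/3 ≈ -4.6667)
Q = 9
-(m - 55)*(-4*(Q + 6)) = -(-14/3 - 55)*(-4*(9 + 6)) = -(-179)*(-4*15)/3 = -(-179)*(-60)/3 = -1*3580 = -3580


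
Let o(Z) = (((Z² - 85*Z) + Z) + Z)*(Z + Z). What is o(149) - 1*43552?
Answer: 2886980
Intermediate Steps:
o(Z) = 2*Z*(Z² - 83*Z) (o(Z) = ((Z² - 84*Z) + Z)*(2*Z) = (Z² - 83*Z)*(2*Z) = 2*Z*(Z² - 83*Z))
o(149) - 1*43552 = 2*149²*(-83 + 149) - 1*43552 = 2*22201*66 - 43552 = 2930532 - 43552 = 2886980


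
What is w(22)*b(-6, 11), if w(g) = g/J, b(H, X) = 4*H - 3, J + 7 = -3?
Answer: 297/5 ≈ 59.400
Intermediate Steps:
J = -10 (J = -7 - 3 = -10)
b(H, X) = -3 + 4*H
w(g) = -g/10 (w(g) = g/(-10) = g*(-⅒) = -g/10)
w(22)*b(-6, 11) = (-⅒*22)*(-3 + 4*(-6)) = -11*(-3 - 24)/5 = -11/5*(-27) = 297/5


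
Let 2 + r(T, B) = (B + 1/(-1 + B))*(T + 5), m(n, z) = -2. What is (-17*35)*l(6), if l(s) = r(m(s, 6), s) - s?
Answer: -6307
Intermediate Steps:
r(T, B) = -2 + (5 + T)*(B + 1/(-1 + B)) (r(T, B) = -2 + (B + 1/(-1 + B))*(T + 5) = -2 + (B + 1/(-1 + B))*(5 + T) = -2 + (5 + T)*(B + 1/(-1 + B)))
l(s) = -s + (5 - 5*s + 3*s²)/(-1 + s) (l(s) = (7 - 2 - 7*s + 5*s² - 2*s² - 1*s*(-2))/(-1 + s) - s = (7 - 2 - 7*s + 5*s² - 2*s² + 2*s)/(-1 + s) - s = (5 - 5*s + 3*s²)/(-1 + s) - s = -s + (5 - 5*s + 3*s²)/(-1 + s))
(-17*35)*l(6) = (-17*35)*((5 - 4*6 + 2*6²)/(-1 + 6)) = -595*(5 - 24 + 2*36)/5 = -119*(5 - 24 + 72) = -119*53 = -595*53/5 = -6307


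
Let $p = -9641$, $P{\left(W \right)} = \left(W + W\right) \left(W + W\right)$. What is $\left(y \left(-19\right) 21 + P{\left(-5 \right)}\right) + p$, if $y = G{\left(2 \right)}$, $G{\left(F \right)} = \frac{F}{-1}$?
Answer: $-8743$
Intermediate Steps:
$G{\left(F \right)} = - F$ ($G{\left(F \right)} = F \left(-1\right) = - F$)
$P{\left(W \right)} = 4 W^{2}$ ($P{\left(W \right)} = 2 W 2 W = 4 W^{2}$)
$y = -2$ ($y = \left(-1\right) 2 = -2$)
$\left(y \left(-19\right) 21 + P{\left(-5 \right)}\right) + p = \left(\left(-2\right) \left(-19\right) 21 + 4 \left(-5\right)^{2}\right) - 9641 = \left(38 \cdot 21 + 4 \cdot 25\right) - 9641 = \left(798 + 100\right) - 9641 = 898 - 9641 = -8743$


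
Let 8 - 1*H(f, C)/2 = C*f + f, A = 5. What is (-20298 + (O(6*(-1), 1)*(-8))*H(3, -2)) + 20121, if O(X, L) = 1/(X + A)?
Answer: -1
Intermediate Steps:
O(X, L) = 1/(5 + X) (O(X, L) = 1/(X + 5) = 1/(5 + X))
H(f, C) = 16 - 2*f - 2*C*f (H(f, C) = 16 - 2*(C*f + f) = 16 - 2*(f + C*f) = 16 + (-2*f - 2*C*f) = 16 - 2*f - 2*C*f)
(-20298 + (O(6*(-1), 1)*(-8))*H(3, -2)) + 20121 = (-20298 + (-8/(5 + 6*(-1)))*(16 - 2*3 - 2*(-2)*3)) + 20121 = (-20298 + (-8/(5 - 6))*(16 - 6 + 12)) + 20121 = (-20298 + (-8/(-1))*22) + 20121 = (-20298 - 1*(-8)*22) + 20121 = (-20298 + 8*22) + 20121 = (-20298 + 176) + 20121 = -20122 + 20121 = -1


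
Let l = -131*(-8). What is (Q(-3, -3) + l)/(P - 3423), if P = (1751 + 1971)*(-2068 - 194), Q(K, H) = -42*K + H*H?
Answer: -1183/8422587 ≈ -0.00014046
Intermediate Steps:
Q(K, H) = H**2 - 42*K (Q(K, H) = -42*K + H**2 = H**2 - 42*K)
l = 1048
P = -8419164 (P = 3722*(-2262) = -8419164)
(Q(-3, -3) + l)/(P - 3423) = (((-3)**2 - 42*(-3)) + 1048)/(-8419164 - 3423) = ((9 + 126) + 1048)/(-8422587) = (135 + 1048)*(-1/8422587) = 1183*(-1/8422587) = -1183/8422587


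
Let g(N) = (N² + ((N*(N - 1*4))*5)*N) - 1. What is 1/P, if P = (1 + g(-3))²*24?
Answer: 1/2247264 ≈ 4.4499e-7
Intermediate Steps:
g(N) = -1 + N² + 5*N²*(-4 + N) (g(N) = (N² + ((N*(N - 4))*5)*N) - 1 = (N² + ((N*(-4 + N))*5)*N) - 1 = (N² + (5*N*(-4 + N))*N) - 1 = (N² + 5*N²*(-4 + N)) - 1 = -1 + N² + 5*N²*(-4 + N))
P = 2247264 (P = (1 + (-1 - 19*(-3)² + 5*(-3)³))²*24 = (1 + (-1 - 19*9 + 5*(-27)))²*24 = (1 + (-1 - 171 - 135))²*24 = (1 - 307)²*24 = (-306)²*24 = 93636*24 = 2247264)
1/P = 1/2247264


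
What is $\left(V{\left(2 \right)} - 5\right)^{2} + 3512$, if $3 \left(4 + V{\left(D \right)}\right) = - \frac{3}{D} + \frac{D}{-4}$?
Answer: $\frac{32449}{9} \approx 3605.4$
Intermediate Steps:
$V{\left(D \right)} = -4 - \frac{1}{D} - \frac{D}{12}$ ($V{\left(D \right)} = -4 + \frac{- \frac{3}{D} + \frac{D}{-4}}{3} = -4 + \frac{- \frac{3}{D} + D \left(- \frac{1}{4}\right)}{3} = -4 + \frac{- \frac{3}{D} - \frac{D}{4}}{3} = -4 - \left(\frac{1}{D} + \frac{D}{12}\right) = -4 - \frac{1}{D} - \frac{D}{12}$)
$\left(V{\left(2 \right)} - 5\right)^{2} + 3512 = \left(\left(-4 - \frac{1}{2} - \frac{1}{6}\right) - 5\right)^{2} + 3512 = \left(- \frac{14}{3} - 5\right)^{2} + 3512 = \left(- \frac{29}{3}\right)^{2} + 3512 = \frac{841}{9} + 3512 = \frac{32449}{9}$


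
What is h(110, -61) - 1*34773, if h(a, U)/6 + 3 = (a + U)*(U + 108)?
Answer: -20973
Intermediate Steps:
h(a, U) = -18 + 6*(108 + U)*(U + a) (h(a, U) = -18 + 6*((a + U)*(U + 108)) = -18 + 6*((U + a)*(108 + U)) = -18 + 6*((108 + U)*(U + a)) = -18 + 6*(108 + U)*(U + a))
h(110, -61) - 1*34773 = (-18 + 6*(-61)² + 648*(-61) + 648*110 + 6*(-61)*110) - 1*34773 = (-18 + 6*3721 - 39528 + 71280 - 40260) - 34773 = (-18 + 22326 - 39528 + 71280 - 40260) - 34773 = 13800 - 34773 = -20973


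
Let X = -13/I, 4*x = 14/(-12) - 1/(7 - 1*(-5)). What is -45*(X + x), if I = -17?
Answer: -5535/272 ≈ -20.349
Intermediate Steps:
x = -5/16 (x = (14/(-12) - 1/(7 - 1*(-5)))/4 = (14*(-1/12) - 1/(7 + 5))/4 = (-7/6 - 1/12)/4 = (¼)*(-5/4) = -5/16 ≈ -0.31250)
X = 13/17 (X = -13/(-17) = -13*(-1/17) = 13/17 ≈ 0.76471)
-45*(X + x) = -45*(13/17 - 5/16) = -45*123/272 = -5535/272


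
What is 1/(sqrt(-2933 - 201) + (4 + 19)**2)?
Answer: 529/282975 - I*sqrt(3134)/282975 ≈ 0.0018694 - 0.00019783*I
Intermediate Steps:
1/(sqrt(-2933 - 201) + (4 + 19)**2) = 1/(sqrt(-3134) + 23**2) = 1/(I*sqrt(3134) + 529) = 1/(529 + I*sqrt(3134))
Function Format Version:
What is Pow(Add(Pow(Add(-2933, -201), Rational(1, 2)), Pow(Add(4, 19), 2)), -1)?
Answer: Add(Rational(529, 282975), Mul(Rational(-1, 282975), I, Pow(3134, Rational(1, 2)))) ≈ Add(0.0018694, Mul(-0.00019783, I))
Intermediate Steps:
Pow(Add(Pow(Add(-2933, -201), Rational(1, 2)), Pow(Add(4, 19), 2)), -1) = Pow(Add(Pow(-3134, Rational(1, 2)), Pow(23, 2)), -1) = Pow(Add(Mul(I, Pow(3134, Rational(1, 2))), 529), -1) = Pow(Add(529, Mul(I, Pow(3134, Rational(1, 2)))), -1)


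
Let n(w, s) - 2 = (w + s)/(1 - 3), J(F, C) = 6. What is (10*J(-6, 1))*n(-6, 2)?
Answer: 240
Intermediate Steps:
n(w, s) = 2 - s/2 - w/2 (n(w, s) = 2 + (w + s)/(1 - 3) = 2 + (s + w)/(-2) = 2 + (s + w)*(-½) = 2 + (-s/2 - w/2) = 2 - s/2 - w/2)
(10*J(-6, 1))*n(-6, 2) = (10*6)*(2 - ½*2 - ½*(-6)) = 60*(2 - 1 + 3) = 60*4 = 240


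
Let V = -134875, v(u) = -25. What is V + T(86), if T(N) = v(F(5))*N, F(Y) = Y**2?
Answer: -137025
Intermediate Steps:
T(N) = -25*N
V + T(86) = -134875 - 25*86 = -134875 - 2150 = -137025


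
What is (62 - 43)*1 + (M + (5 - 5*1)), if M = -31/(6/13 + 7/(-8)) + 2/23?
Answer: 93029/989 ≈ 94.064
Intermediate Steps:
M = 74238/989 (M = -31/(6*(1/13) + 7*(-1/8)) + 2*(1/23) = -31/(6/13 - 7/8) + 2/23 = -31/(-43/104) + 2/23 = -31*(-104/43) + 2/23 = 3224/43 + 2/23 = 74238/989 ≈ 75.064)
(62 - 43)*1 + (M + (5 - 5*1)) = (62 - 43)*1 + (74238/989 + (5 - 5*1)) = 19*1 + (74238/989 + (5 - 5)) = 19 + (74238/989 + 0) = 19 + 74238/989 = 93029/989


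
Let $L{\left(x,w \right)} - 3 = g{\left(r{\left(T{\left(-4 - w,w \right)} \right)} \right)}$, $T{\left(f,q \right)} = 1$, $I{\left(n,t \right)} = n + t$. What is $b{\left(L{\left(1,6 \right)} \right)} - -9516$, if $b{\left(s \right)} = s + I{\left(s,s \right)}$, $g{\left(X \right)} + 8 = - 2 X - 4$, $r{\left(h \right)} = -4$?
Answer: $9513$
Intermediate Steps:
$g{\left(X \right)} = -12 - 2 X$ ($g{\left(X \right)} = -8 - \left(4 + 2 X\right) = -12 - 2 X$)
$L{\left(x,w \right)} = -1$ ($L{\left(x,w \right)} = 3 - 4 = -1$)
$b{\left(s \right)} = 3 s$ ($b{\left(s \right)} = s + \left(s + s\right) = s + 2 s = 3 s$)
$b{\left(L{\left(1,6 \right)} \right)} - -9516 = 3 \left(-1\right) - -9516 = -3 + 9516 = 9513$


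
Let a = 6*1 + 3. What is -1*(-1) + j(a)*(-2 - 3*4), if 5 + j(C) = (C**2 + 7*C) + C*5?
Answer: -2575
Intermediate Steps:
a = 9 (a = 6 + 3 = 9)
j(C) = -5 + C**2 + 12*C (j(C) = -5 + ((C**2 + 7*C) + C*5) = -5 + ((C**2 + 7*C) + 5*C) = -5 + (C**2 + 12*C) = -5 + C**2 + 12*C)
-1*(-1) + j(a)*(-2 - 3*4) = -1*(-1) + (-5 + 9**2 + 12*9)*(-2 - 3*4) = 1 + (-5 + 81 + 108)*(-2 - 12) = 1 + 184*(-14) = 1 - 2576 = -2575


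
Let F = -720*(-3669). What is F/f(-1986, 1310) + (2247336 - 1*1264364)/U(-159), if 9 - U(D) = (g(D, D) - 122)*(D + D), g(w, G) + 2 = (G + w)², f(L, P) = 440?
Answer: 192831669370/32118009 ≈ 6003.9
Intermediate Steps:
g(w, G) = -2 + (G + w)²
U(D) = 9 - 2*D*(-124 + 4*D²) (U(D) = 9 - ((-2 + (D + D)²) - 122)*(D + D) = 9 - ((-2 + (2*D)²) - 122)*2*D = 9 - ((-2 + 4*D²) - 122)*2*D = 9 - (-124 + 4*D²)*2*D = 9 - 2*D*(-124 + 4*D²))
F = 2641680
F/f(-1986, 1310) + (2247336 - 1*1264364)/U(-159) = 2641680/440 + (2247336 - 1*1264364)/(9 - 8*(-159)³ + 248*(-159)) = 2641680*(1/440) + (2247336 - 1264364)/(9 - 8*(-4019679) - 39432) = 66042/11 + 982972/(9 + 32157432 - 39432) = 66042/11 + 982972/32118009 = 192831669370/32118009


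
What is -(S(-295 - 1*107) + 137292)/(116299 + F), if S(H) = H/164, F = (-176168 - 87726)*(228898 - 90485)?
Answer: 121051/32205935502 ≈ 3.7587e-6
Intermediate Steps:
F = -36526360222 (F = -263894*138413 = -36526360222)
S(H) = H/164 (S(H) = H*(1/164) = H/164)
-(S(-295 - 1*107) + 137292)/(116299 + F) = -((-295 - 1*107)/164 + 137292)/(116299 - 36526360222) = -((-295 - 107)/164 + 137292)/(-36526243923) = -((1/164)*(-402) + 137292)*(-1)/36526243923 = -(-201/82 + 137292)*(-1)/36526243923 = -11257743*(-1)/(82*36526243923) = -1*(-121051/32205935502) = 121051/32205935502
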